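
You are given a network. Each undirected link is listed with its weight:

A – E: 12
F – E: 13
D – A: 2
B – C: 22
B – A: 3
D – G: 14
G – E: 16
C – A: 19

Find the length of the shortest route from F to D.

Candidate routes:
F → E → A → D: 13+12+2 = 27
F → E → G → D: 13+16+14 = 43
The minimum is 27 via F → E → A → D.

27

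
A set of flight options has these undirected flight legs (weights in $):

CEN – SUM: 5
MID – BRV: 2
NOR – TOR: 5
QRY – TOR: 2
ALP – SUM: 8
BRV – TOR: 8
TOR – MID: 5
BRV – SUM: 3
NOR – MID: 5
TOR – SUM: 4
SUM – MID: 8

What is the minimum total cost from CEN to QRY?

Running Dijkstra from CEN:
CEN: 0
SUM: 5  (via CEN)
BRV: 8  (via SUM)
TOR: 9  (via SUM)
MID: 10  (via BRV)
QRY: 11  (via TOR)
Shortest route: CEN → SUM → TOR → QRY = $11.

$11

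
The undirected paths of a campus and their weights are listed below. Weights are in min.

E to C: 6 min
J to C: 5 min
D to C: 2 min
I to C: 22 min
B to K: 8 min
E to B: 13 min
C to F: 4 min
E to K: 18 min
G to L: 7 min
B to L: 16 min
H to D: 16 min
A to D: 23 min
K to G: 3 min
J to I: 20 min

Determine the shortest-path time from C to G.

Shortest distances from C:
C: 0
D: 2  (via C)
F: 4  (via C)
J: 5  (via C)
E: 6  (via C)
H: 18  (via D)
B: 19  (via E)
I: 22  (via C)
K: 24  (via E)
A: 25  (via D)
G: 27  (via K)
Shortest route: C → E → K → G = 27 min.

27 min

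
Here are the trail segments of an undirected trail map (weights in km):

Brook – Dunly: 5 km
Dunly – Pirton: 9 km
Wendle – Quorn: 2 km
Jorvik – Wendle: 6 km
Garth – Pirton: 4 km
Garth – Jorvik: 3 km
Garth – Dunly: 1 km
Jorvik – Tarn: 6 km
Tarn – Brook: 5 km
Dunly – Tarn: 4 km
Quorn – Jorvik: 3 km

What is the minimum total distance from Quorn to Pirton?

Settle nodes by increasing distance from Quorn:
Quorn: 0
Wendle: 2  (via Quorn)
Jorvik: 3  (via Quorn)
Garth: 6  (via Jorvik)
Dunly: 7  (via Garth)
Tarn: 9  (via Jorvik)
Pirton: 10  (via Garth)
Shortest route: Quorn → Jorvik → Garth → Pirton = 10 km.

10 km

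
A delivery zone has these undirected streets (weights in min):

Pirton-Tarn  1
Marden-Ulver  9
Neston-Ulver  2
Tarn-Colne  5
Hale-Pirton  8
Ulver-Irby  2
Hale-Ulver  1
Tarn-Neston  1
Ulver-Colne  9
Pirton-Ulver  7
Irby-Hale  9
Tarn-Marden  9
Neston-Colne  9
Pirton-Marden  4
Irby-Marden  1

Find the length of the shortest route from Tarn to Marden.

Settle nodes by increasing distance from Tarn:
Tarn: 0
Pirton: 1  (via Tarn)
Neston: 1  (via Tarn)
Ulver: 3  (via Neston)
Hale: 4  (via Ulver)
Irby: 5  (via Ulver)
Marden: 5  (via Pirton)
Shortest route: Tarn → Pirton → Marden = 5 min.

5 min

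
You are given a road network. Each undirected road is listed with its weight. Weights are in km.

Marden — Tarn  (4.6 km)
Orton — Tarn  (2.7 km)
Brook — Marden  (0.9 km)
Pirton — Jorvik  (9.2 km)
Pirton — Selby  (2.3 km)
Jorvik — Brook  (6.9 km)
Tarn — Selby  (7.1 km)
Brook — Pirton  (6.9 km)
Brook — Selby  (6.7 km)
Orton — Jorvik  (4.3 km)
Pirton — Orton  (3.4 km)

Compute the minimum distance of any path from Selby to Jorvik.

10 km

Shortest distances from Selby:
Selby: 0
Pirton: 2.3  (via Selby)
Orton: 5.7  (via Pirton)
Brook: 6.7  (via Selby)
Tarn: 7.1  (via Selby)
Marden: 7.6  (via Brook)
Jorvik: 10  (via Orton)
Shortest route: Selby–Pirton–Orton–Jorvik = 10 km.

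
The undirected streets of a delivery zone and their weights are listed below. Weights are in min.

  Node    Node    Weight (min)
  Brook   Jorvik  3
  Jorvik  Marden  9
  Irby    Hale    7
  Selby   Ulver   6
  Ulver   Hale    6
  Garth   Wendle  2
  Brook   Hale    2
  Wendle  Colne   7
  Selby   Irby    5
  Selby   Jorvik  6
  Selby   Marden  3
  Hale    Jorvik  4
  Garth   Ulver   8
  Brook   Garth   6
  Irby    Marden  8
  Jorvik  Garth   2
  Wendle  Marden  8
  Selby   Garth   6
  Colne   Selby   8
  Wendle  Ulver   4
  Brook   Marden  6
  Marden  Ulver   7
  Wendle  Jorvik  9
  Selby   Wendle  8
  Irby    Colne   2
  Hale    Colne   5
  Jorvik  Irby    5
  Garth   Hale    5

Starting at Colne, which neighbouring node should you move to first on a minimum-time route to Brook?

Enumerating some paths:
Colne–Hale–Jorvik–Brook: 5+4+3 = 12
Colne–Irby–Jorvik–Brook: 2+5+3 = 10
Colne–Irby–Hale–Brook: 2+7+2 = 11
Colne–Hale–Brook: 5+2 = 7
Cheapest is Colne–Hale–Brook at 7 min.
So from Colne the first move is to Hale.

Hale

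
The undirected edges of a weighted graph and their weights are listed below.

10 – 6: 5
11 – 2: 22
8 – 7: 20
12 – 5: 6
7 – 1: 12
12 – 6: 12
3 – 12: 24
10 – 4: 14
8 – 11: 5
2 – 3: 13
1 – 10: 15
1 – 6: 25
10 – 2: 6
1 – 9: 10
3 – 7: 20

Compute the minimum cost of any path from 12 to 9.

Compare a few routes:
12–6–1–9: 12+25+10 = 47
12–3–7–1–9: 24+20+12+10 = 66
12–6–10–1–9: 12+5+15+10 = 42
Cheapest is 12–6–10–1–9 at 42.

42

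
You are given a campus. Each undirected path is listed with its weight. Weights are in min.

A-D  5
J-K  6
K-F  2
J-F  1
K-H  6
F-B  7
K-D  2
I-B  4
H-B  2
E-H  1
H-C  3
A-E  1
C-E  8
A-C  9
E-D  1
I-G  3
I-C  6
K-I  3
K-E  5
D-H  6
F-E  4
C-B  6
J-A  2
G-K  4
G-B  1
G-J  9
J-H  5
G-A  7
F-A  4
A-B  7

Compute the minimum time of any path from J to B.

Compare a few routes:
J → A → E → H → B: 2+1+1+2 = 6
J → H → B: 5+2 = 7
Cheapest is J → A → E → H → B at 6 min.

6 min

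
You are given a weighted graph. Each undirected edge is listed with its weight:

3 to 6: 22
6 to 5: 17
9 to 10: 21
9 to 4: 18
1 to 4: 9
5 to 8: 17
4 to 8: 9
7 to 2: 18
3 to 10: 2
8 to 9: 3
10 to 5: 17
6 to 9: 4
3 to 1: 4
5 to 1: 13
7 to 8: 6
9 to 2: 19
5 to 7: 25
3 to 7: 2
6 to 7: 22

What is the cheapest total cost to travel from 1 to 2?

Candidate routes:
1 - 3 - 7 - 8 - 9 - 2: 4+2+6+3+19 = 34
1 - 3 - 7 - 2: 4+2+18 = 24
Cheapest is 1 - 3 - 7 - 2 at 24.

24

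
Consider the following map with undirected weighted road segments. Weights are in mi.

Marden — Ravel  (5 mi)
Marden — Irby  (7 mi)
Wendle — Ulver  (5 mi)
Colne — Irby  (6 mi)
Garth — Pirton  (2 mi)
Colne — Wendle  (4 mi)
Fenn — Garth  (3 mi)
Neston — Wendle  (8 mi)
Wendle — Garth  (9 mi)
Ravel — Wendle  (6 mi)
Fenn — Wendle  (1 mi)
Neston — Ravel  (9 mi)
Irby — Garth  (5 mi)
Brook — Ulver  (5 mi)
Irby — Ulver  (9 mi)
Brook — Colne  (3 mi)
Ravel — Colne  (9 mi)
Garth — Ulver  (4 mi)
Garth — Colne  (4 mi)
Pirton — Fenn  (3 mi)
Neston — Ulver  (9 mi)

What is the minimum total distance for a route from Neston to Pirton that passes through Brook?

Shortest Neston→Brook: Neston–Ulver–Brook = 14
Best Brook to Pirton: Brook–Colne–Garth–Pirton costing 9
Total via Brook: 14 + 9 = 23 mi.

23 mi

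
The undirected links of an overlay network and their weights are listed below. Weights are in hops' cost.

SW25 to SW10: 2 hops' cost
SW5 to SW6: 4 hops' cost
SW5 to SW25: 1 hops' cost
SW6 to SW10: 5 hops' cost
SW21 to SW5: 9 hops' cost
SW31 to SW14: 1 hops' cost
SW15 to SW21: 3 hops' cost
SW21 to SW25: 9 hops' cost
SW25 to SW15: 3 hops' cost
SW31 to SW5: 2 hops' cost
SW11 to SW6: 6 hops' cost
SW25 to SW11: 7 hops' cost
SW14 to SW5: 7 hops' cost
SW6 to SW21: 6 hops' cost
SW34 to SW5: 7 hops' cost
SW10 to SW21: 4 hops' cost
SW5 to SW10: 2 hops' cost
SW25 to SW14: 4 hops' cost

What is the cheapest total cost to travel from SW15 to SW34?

11 hops' cost

Running Dijkstra from SW15:
SW15: 0
SW25: 3  (via SW15)
SW21: 3  (via SW15)
SW5: 4  (via SW25)
SW10: 5  (via SW25)
SW31: 6  (via SW5)
SW14: 7  (via SW25)
SW6: 8  (via SW5)
SW11: 10  (via SW25)
SW34: 11  (via SW5)
Shortest route: SW15 → SW25 → SW5 → SW34 = 11 hops' cost.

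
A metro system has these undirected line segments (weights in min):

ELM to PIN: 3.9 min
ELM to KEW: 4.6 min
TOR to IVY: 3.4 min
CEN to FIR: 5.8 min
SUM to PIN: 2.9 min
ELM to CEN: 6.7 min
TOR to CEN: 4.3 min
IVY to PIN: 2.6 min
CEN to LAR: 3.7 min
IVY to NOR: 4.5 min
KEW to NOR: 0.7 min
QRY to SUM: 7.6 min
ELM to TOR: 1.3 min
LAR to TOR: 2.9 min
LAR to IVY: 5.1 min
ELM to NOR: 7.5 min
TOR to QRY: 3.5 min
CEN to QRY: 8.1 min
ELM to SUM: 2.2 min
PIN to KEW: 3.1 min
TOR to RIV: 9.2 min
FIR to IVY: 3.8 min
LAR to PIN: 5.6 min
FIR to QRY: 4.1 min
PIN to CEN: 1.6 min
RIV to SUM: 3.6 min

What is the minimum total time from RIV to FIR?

Candidate routes:
RIV → SUM → PIN → IVY → FIR: 3.6+2.9+2.6+3.8 = 12.9
RIV → SUM → ELM → TOR → IVY → FIR: 3.6+2.2+1.3+3.4+3.8 = 14.3
RIV → SUM → PIN → CEN → FIR: 3.6+2.9+1.6+5.8 = 13.9
RIV → SUM → ELM → TOR → QRY → FIR: 3.6+2.2+1.3+3.5+4.1 = 14.7
The minimum is 12.9 min via RIV → SUM → PIN → IVY → FIR.

12.9 min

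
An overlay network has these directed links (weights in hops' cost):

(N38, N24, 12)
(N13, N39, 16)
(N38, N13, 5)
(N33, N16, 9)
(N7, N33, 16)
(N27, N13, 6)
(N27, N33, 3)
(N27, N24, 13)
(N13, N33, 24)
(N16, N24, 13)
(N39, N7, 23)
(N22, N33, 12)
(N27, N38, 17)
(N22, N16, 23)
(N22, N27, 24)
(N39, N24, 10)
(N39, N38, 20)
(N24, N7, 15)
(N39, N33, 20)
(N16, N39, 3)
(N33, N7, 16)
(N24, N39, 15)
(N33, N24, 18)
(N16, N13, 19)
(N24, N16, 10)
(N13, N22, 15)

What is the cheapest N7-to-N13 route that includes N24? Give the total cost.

63 hops' cost

Shortest N7→N24: N7 → N33 → N24 = 34
Shortest N24→N13: N24 → N16 → N13 = 29
Total via N24: 34 + 29 = 63 hops' cost.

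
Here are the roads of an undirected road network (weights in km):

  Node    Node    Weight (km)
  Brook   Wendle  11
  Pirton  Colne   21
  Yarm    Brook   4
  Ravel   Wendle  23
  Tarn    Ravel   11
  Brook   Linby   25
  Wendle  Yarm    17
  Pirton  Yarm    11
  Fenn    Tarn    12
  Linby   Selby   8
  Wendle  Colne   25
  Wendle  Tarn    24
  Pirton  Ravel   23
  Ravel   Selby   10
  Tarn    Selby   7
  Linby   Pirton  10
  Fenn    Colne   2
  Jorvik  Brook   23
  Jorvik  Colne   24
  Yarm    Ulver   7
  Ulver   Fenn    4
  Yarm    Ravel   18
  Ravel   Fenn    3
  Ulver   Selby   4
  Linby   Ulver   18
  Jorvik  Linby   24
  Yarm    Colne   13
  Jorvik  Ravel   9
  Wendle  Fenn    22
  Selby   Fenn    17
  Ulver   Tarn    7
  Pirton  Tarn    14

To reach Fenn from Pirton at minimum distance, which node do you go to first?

Yarm

Enumerating some paths:
Pirton - Yarm - Ulver - Fenn: 11+7+4 = 22
Pirton - Colne - Fenn: 21+2 = 23
Cheapest is Pirton - Yarm - Ulver - Fenn at 22 km.
So from Pirton the first move is to Yarm.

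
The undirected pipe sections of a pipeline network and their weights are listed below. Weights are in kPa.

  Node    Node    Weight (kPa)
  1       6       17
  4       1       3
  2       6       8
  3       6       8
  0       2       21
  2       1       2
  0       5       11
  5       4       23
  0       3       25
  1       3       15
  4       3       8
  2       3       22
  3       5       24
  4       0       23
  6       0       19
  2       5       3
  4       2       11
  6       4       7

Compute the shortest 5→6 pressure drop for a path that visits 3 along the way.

24 kPa

Shortest 5→3: 5–2–1–4–3 = 16
Shortest 3→6: 3–6 = 8
Total via 3: 16 + 8 = 24 kPa.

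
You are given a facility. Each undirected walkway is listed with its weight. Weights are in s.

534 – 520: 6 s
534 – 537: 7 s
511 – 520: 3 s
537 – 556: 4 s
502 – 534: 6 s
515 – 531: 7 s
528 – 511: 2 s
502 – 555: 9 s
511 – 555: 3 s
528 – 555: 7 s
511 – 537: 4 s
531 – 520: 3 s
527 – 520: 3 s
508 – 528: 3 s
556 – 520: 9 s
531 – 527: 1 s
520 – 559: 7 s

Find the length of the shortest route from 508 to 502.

Enumerating some paths:
508–528–555–502: 3+7+9 = 19
508–528–511–555–502: 3+2+3+9 = 17
508–528–511–520–534–502: 3+2+3+6+6 = 20
The minimum is 17 s via 508–528–511–555–502.

17 s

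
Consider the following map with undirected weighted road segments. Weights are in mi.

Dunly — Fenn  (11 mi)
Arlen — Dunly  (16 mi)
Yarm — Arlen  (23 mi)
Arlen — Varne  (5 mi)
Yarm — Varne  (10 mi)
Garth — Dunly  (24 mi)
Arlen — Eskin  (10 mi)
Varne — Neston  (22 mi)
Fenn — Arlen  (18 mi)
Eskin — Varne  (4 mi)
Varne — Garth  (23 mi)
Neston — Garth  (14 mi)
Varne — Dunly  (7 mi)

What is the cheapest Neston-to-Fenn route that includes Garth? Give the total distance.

49 mi

Best Neston to Garth: Neston → Garth costing 14
Shortest Garth→Fenn: Garth → Dunly → Fenn = 35
Total via Garth: 14 + 35 = 49 mi.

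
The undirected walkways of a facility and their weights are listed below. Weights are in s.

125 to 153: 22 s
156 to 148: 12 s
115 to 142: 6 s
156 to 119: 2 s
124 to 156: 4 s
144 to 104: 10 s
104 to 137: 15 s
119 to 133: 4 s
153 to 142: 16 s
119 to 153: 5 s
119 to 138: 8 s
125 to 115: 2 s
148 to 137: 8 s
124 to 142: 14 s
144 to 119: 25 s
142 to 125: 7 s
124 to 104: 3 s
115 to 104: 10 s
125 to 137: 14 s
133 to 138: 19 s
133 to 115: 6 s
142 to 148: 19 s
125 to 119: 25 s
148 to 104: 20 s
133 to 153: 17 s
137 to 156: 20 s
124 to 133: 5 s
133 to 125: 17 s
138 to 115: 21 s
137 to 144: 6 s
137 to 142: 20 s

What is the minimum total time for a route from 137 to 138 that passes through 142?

Best 137 to 142: 137–142 costing 20
Best 142 to 138: 142–115–133–119–138 costing 24
Total via 142: 20 + 24 = 44 s.

44 s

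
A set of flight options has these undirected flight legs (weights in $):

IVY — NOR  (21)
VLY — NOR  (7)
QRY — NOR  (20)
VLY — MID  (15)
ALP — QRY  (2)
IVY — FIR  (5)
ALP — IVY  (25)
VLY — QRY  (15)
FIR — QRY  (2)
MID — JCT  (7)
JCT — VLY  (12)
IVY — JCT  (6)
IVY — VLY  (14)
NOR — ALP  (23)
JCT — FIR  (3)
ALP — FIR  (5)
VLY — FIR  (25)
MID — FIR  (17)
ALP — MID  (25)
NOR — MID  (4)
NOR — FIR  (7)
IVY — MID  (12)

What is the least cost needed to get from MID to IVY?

Candidate routes:
MID–IVY: 12 = 12
MID–JCT–IVY: 7+6 = 13
The minimum is $12 via MID–IVY.

$12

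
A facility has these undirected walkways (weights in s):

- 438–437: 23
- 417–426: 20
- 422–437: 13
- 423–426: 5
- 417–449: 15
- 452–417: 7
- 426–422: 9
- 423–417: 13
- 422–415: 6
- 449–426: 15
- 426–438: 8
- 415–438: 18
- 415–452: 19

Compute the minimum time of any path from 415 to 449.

Compare a few routes:
415–422–426–449: 6+9+15 = 30
415–438–426–449: 18+8+15 = 41
Cheapest is 415–422–426–449 at 30 s.

30 s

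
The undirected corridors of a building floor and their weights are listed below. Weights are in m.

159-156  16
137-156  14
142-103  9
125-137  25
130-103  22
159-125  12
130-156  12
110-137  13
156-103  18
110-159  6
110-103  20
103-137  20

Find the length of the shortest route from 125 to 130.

Compare a few routes:
125 → 137 → 156 → 130: 25+14+12 = 51
125 → 159 → 156 → 130: 12+16+12 = 40
Cheapest is 125 → 159 → 156 → 130 at 40 m.

40 m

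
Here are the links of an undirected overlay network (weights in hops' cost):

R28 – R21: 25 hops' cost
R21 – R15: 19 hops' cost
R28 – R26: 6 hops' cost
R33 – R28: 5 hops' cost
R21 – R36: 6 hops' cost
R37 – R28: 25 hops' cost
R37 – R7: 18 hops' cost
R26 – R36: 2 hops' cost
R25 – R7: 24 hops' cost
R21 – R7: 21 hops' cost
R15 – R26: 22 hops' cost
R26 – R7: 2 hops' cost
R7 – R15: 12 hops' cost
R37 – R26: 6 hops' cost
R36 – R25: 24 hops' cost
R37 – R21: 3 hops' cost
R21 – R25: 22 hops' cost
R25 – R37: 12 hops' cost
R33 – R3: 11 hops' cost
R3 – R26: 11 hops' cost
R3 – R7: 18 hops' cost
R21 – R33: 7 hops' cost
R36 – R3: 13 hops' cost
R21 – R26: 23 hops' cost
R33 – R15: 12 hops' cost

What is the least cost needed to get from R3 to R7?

13 hops' cost

Settle nodes by increasing distance from R3:
R3: 0
R33: 11  (via R3)
R26: 11  (via R3)
R7: 13  (via R26)
Shortest route: R3–R26–R7 = 13 hops' cost.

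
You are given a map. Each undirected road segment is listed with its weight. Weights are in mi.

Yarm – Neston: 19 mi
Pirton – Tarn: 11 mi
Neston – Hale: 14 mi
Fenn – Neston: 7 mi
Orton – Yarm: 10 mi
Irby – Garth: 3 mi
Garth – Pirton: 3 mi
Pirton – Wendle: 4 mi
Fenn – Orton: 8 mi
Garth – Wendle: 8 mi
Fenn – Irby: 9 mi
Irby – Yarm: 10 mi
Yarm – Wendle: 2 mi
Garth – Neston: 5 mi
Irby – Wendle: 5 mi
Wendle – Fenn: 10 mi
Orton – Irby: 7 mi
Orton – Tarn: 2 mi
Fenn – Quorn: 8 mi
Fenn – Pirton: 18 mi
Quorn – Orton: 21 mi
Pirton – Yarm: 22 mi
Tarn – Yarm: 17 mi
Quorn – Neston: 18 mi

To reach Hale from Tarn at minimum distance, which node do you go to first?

Compare a few routes:
Tarn → Orton → Fenn → Neston → Hale: 2+8+7+14 = 31
Tarn → Pirton → Garth → Neston → Hale: 11+3+5+14 = 33
The minimum is 31 mi via Tarn → Orton → Fenn → Neston → Hale.
So from Tarn the first move is to Orton.

Orton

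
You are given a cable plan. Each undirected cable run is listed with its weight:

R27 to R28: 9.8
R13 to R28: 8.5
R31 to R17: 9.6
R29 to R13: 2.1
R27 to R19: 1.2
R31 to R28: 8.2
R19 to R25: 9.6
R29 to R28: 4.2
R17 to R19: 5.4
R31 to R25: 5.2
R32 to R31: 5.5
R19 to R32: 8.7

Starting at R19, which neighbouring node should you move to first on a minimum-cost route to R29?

R27

Candidate routes:
R19–R25–R31–R28–R29: 9.6+5.2+8.2+4.2 = 27.2
R19–R27–R28–R29: 1.2+9.8+4.2 = 15.2
R19–R27–R28–R13–R29: 1.2+9.8+8.5+2.1 = 21.6
R19–R32–R31–R28–R29: 8.7+5.5+8.2+4.2 = 26.6
Cheapest is R19–R27–R28–R29 at 15.2.
So from R19 the first move is to R27.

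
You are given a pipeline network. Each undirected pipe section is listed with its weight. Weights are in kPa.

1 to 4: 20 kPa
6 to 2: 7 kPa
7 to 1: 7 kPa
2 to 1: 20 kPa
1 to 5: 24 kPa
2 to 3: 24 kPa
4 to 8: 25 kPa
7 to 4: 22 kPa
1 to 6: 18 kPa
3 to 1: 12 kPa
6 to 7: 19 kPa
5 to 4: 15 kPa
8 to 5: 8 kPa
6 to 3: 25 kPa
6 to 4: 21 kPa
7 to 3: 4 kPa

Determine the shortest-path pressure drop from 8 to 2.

51 kPa

Shortest distances from 8:
8: 0
5: 8  (via 8)
4: 23  (via 5)
1: 32  (via 5)
7: 39  (via 1)
3: 43  (via 7)
6: 44  (via 4)
2: 51  (via 6)
Shortest route: 8–5–4–6–2 = 51 kPa.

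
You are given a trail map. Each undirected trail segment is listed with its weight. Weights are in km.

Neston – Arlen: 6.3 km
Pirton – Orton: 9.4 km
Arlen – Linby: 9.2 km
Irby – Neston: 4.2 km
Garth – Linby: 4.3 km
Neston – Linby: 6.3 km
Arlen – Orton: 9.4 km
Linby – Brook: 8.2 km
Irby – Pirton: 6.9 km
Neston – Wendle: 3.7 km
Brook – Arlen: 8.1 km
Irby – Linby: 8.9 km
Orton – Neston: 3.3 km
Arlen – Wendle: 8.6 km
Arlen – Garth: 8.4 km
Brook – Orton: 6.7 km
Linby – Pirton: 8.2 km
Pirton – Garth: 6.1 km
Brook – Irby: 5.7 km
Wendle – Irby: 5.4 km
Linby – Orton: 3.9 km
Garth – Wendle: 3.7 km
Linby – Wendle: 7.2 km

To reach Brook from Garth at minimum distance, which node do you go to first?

Compare a few routes:
Garth - Linby - Brook: 4.3+8.2 = 12.5
Garth - Wendle - Irby - Brook: 3.7+5.4+5.7 = 14.8
Cheapest is Garth - Linby - Brook at 12.5 km.
So from Garth the first move is to Linby.

Linby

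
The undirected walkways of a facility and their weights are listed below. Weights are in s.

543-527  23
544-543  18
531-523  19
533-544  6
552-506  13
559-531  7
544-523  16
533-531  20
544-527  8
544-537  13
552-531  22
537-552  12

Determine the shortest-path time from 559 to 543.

Candidate routes:
559 → 531 → 533 → 544 → 527 → 543: 7+20+6+8+23 = 64
559 → 531 → 523 → 544 → 543: 7+19+16+18 = 60
559 → 531 → 533 → 544 → 543: 7+20+6+18 = 51
559 → 531 → 552 → 537 → 544 → 543: 7+22+12+13+18 = 72
Cheapest is 559 → 531 → 533 → 544 → 543 at 51 s.

51 s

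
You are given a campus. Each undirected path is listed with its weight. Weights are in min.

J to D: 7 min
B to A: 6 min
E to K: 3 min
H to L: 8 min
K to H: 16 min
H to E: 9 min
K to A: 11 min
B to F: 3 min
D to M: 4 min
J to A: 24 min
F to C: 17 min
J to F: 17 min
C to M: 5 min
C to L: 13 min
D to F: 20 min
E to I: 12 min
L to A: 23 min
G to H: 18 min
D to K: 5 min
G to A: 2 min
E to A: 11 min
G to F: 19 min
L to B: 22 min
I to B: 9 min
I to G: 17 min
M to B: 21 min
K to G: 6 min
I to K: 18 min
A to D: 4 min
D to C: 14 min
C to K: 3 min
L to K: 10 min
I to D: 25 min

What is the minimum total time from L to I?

Shortest distances from L:
L: 0
H: 8  (via L)
K: 10  (via L)
C: 13  (via L)
E: 13  (via K)
D: 15  (via K)
G: 16  (via K)
A: 18  (via G)
M: 18  (via C)
B: 22  (via L)
J: 22  (via D)
F: 25  (via B)
I: 25  (via E)
Shortest route: L–K–E–I = 25 min.

25 min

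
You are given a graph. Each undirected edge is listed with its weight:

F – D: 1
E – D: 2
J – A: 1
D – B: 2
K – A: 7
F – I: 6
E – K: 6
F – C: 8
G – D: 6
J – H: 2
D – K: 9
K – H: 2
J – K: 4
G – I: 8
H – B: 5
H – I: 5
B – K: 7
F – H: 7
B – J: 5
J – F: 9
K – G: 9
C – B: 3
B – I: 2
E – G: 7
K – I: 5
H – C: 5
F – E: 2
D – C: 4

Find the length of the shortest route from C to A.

8

Enumerating some paths:
C → H → J → A: 5+2+1 = 8
C → B → J → A: 3+5+1 = 9
Cheapest is C → H → J → A at 8.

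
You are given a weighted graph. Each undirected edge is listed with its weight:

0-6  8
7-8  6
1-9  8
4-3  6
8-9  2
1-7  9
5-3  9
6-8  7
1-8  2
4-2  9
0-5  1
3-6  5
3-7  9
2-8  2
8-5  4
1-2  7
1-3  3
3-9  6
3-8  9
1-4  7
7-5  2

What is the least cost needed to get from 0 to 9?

7

Enumerating some paths:
0 → 5 → 7 → 8 → 9: 1+2+6+2 = 11
0 → 5 → 8 → 9: 1+4+2 = 7
Cheapest is 0 → 5 → 8 → 9 at 7.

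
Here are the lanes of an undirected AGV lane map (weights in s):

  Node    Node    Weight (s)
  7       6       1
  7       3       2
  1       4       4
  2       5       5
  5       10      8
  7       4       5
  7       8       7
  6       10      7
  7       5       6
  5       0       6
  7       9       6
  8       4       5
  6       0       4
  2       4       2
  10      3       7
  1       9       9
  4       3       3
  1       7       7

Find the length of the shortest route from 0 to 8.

12 s

Running Dijkstra from 0:
0: 0
6: 4  (via 0)
7: 5  (via 6)
5: 6  (via 0)
3: 7  (via 7)
4: 10  (via 7)
2: 11  (via 5)
9: 11  (via 7)
10: 11  (via 6)
1: 12  (via 7)
8: 12  (via 7)
Shortest route: 0–6–7–8 = 12 s.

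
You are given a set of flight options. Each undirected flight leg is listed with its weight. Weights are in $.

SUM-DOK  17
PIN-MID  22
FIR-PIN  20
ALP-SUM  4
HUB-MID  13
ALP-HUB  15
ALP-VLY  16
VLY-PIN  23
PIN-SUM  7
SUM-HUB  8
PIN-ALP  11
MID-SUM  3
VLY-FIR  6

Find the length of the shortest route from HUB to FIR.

Settle nodes by increasing distance from HUB:
HUB: 0
SUM: 8  (via HUB)
MID: 11  (via SUM)
ALP: 12  (via SUM)
PIN: 15  (via SUM)
DOK: 25  (via SUM)
VLY: 28  (via ALP)
FIR: 34  (via VLY)
Shortest route: HUB–SUM–ALP–VLY–FIR = $34.

$34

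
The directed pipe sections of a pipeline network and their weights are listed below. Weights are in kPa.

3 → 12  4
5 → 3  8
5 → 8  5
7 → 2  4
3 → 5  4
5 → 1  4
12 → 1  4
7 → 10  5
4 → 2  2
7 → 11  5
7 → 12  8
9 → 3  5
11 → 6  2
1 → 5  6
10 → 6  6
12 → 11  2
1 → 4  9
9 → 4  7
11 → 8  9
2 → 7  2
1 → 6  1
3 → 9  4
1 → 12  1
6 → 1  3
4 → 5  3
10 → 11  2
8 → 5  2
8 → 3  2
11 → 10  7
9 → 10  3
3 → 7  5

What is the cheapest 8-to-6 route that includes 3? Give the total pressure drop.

10 kPa

Shortest 8→3: 8 → 3 = 2
Best 3 to 6: 3 → 12 → 11 → 6 costing 8
Total via 3: 2 + 8 = 10 kPa.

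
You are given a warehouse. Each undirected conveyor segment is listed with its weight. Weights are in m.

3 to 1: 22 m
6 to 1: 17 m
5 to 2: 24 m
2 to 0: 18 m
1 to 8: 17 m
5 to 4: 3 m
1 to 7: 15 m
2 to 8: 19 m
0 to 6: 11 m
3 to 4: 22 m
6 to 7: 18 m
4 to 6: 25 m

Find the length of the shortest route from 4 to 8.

46 m

Compare a few routes:
4 - 5 - 2 - 8: 3+24+19 = 46
4 - 3 - 1 - 8: 22+22+17 = 61
4 - 6 - 1 - 8: 25+17+17 = 59
Cheapest is 4 - 5 - 2 - 8 at 46 m.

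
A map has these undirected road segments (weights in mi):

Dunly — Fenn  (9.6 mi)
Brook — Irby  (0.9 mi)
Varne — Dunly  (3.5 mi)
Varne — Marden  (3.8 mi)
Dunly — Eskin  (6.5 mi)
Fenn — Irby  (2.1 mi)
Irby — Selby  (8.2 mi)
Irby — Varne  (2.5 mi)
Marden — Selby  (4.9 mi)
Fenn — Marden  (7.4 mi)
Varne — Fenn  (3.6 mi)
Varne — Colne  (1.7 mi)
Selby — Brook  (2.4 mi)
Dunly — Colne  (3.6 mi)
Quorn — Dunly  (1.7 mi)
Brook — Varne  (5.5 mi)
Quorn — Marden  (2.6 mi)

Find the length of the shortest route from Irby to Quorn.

Running Dijkstra from Irby:
Irby: 0
Brook: 0.9  (via Irby)
Fenn: 2.1  (via Irby)
Varne: 2.5  (via Irby)
Selby: 3.3  (via Brook)
Colne: 4.2  (via Varne)
Dunly: 6  (via Varne)
Marden: 6.3  (via Varne)
Quorn: 7.7  (via Dunly)
Shortest route: Irby–Varne–Dunly–Quorn = 7.7 mi.

7.7 mi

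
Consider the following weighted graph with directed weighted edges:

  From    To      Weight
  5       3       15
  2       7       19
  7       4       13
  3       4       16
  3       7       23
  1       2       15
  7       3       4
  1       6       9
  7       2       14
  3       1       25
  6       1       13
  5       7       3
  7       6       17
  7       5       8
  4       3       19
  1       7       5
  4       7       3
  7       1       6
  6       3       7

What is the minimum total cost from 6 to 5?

Settle nodes by increasing distance from 6:
6: 0
3: 7  (via 6)
1: 13  (via 6)
7: 18  (via 1)
4: 23  (via 3)
5: 26  (via 7)
Shortest route: 6 → 1 → 7 → 5 = 26.

26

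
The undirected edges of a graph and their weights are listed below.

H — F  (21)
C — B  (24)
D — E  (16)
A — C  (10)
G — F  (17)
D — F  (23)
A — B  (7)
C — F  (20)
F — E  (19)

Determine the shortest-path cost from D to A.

Compare a few routes:
D–F–C–A: 23+20+10 = 53
D–F–C–B–A: 23+20+24+7 = 74
D–E–F–C–A: 16+19+20+10 = 65
Cheapest is D–F–C–A at 53.

53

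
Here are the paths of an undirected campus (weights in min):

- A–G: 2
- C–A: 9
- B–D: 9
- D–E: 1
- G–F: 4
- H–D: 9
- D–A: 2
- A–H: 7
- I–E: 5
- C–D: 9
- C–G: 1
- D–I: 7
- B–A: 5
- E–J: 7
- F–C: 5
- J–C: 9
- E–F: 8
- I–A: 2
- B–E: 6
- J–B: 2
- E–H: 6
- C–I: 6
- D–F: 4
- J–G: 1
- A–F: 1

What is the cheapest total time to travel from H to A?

Running Dijkstra from H:
H: 0
E: 6  (via H)
A: 7  (via H)
Shortest route: H → A = 7 min.

7 min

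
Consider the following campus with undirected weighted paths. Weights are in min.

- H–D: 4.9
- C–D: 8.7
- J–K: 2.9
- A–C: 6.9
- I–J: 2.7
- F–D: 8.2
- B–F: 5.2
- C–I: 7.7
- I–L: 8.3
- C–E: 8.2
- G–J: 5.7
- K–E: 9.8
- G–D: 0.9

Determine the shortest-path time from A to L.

22.9 min

Enumerating some paths:
A–C–E–K–J–I–L: 6.9+8.2+9.8+2.9+2.7+8.3 = 38.8
A–C–I–L: 6.9+7.7+8.3 = 22.9
A–C–D–G–J–I–L: 6.9+8.7+0.9+5.7+2.7+8.3 = 33.2
Cheapest is A–C–I–L at 22.9 min.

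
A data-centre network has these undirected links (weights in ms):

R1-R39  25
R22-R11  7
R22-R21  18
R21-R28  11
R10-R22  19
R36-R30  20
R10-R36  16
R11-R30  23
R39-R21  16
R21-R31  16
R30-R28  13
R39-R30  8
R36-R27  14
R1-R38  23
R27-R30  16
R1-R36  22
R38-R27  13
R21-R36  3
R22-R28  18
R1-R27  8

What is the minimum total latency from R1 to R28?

Running Dijkstra from R1:
R1: 0
R27: 8  (via R1)
R38: 21  (via R27)
R36: 22  (via R1)
R30: 24  (via R27)
R39: 25  (via R1)
R21: 25  (via R36)
R28: 36  (via R21)
Shortest route: R1–R36–R21–R28 = 36 ms.

36 ms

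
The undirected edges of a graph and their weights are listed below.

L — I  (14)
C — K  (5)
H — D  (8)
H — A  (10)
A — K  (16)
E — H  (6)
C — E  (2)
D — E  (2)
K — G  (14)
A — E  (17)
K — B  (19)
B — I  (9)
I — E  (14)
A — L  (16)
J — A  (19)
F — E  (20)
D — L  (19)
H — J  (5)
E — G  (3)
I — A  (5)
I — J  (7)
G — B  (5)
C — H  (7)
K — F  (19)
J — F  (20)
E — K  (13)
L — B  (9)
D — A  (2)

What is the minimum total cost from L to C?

19

Settle nodes by increasing distance from L:
L: 0
B: 9  (via L)
G: 14  (via B)
I: 14  (via L)
A: 16  (via L)
E: 17  (via G)
D: 18  (via A)
C: 19  (via E)
Shortest route: L → B → G → E → C = 19.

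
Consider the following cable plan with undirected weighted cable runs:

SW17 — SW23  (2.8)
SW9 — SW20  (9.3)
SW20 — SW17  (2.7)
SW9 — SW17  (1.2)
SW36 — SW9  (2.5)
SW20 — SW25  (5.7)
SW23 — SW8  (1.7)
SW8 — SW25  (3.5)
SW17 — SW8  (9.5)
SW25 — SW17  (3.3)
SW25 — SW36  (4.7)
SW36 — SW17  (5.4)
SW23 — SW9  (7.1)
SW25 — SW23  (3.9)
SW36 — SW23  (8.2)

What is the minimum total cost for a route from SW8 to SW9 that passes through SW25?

Best SW8 to SW25: SW8 → SW25 costing 3.5
Shortest SW25→SW9: SW25 → SW17 → SW9 = 4.5
Total via SW25: 3.5 + 4.5 = 8.

8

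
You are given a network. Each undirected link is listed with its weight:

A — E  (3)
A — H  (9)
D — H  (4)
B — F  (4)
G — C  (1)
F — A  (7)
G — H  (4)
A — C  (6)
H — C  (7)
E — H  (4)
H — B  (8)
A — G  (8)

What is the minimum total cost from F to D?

16

Settle nodes by increasing distance from F:
F: 0
B: 4  (via F)
A: 7  (via F)
E: 10  (via A)
H: 12  (via B)
C: 13  (via A)
G: 14  (via C)
D: 16  (via H)
Shortest route: F → B → H → D = 16.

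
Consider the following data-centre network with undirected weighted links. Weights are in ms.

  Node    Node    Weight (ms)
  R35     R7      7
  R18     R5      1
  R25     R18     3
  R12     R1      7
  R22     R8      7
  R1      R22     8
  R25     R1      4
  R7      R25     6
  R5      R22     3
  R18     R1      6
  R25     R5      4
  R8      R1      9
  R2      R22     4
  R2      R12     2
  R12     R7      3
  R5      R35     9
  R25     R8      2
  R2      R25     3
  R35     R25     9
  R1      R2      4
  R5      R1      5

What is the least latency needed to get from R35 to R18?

Running Dijkstra from R35:
R35: 0
R7: 7  (via R35)
R5: 9  (via R35)
R25: 9  (via R35)
R18: 10  (via R5)
Shortest route: R35–R5–R18 = 10 ms.

10 ms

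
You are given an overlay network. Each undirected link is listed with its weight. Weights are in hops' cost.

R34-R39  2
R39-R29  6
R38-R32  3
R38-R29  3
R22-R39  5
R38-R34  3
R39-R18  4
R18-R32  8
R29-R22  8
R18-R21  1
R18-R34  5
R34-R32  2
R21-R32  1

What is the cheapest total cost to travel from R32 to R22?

9 hops' cost

Candidate routes:
R32–R21–R18–R39–R22: 1+1+4+5 = 11
R32–R38–R34–R39–R22: 3+3+2+5 = 13
R32–R34–R39–R22: 2+2+5 = 9
The minimum is 9 hops' cost via R32–R34–R39–R22.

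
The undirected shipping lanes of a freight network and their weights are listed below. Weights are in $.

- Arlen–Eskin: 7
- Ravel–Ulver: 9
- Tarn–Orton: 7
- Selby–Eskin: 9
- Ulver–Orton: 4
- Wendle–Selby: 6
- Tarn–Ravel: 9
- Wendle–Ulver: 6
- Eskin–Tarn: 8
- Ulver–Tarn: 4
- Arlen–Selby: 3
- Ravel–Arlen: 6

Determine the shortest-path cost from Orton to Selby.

$16

Compare a few routes:
Orton - Tarn - Ulver - Wendle - Selby: 7+4+6+6 = 23
Orton - Ulver - Ravel - Arlen - Selby: 4+9+6+3 = 22
Orton - Ulver - Wendle - Selby: 4+6+6 = 16
Orton - Tarn - Eskin - Selby: 7+8+9 = 24
Cheapest is Orton - Ulver - Wendle - Selby at $16.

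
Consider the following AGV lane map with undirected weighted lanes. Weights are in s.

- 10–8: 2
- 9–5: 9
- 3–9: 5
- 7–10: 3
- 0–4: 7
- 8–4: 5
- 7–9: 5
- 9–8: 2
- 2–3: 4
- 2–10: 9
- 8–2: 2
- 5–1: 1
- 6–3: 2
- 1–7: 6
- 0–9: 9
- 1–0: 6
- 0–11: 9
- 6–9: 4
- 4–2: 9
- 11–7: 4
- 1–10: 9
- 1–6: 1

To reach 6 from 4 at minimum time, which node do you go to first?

Candidate routes:
4–8–9–6: 5+2+4 = 11
4–8–2–3–6: 5+2+4+2 = 13
4–0–1–6: 7+6+1 = 14
Cheapest is 4–8–9–6 at 11 s.
So from 4 the first move is to 8.

8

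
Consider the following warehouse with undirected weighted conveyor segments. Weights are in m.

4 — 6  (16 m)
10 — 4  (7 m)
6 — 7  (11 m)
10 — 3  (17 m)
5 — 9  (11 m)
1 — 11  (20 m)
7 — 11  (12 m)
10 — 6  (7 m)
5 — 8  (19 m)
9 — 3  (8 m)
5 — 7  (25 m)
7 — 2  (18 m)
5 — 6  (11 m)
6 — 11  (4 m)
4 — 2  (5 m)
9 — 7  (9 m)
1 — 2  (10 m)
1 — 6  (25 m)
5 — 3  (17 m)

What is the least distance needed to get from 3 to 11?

Settle nodes by increasing distance from 3:
3: 0
9: 8  (via 3)
5: 17  (via 3)
7: 17  (via 9)
10: 17  (via 3)
4: 24  (via 10)
6: 24  (via 10)
11: 28  (via 6)
Shortest route: 3–10–6–11 = 28 m.

28 m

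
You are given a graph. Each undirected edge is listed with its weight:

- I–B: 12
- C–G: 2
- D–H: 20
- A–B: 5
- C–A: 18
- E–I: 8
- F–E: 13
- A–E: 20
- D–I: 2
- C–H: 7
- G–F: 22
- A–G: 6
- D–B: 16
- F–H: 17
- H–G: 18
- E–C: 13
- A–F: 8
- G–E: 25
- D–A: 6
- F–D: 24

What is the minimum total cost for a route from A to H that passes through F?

25

Shortest A→F: A → F = 8
Shortest F→H: F → H = 17
Total via F: 8 + 17 = 25.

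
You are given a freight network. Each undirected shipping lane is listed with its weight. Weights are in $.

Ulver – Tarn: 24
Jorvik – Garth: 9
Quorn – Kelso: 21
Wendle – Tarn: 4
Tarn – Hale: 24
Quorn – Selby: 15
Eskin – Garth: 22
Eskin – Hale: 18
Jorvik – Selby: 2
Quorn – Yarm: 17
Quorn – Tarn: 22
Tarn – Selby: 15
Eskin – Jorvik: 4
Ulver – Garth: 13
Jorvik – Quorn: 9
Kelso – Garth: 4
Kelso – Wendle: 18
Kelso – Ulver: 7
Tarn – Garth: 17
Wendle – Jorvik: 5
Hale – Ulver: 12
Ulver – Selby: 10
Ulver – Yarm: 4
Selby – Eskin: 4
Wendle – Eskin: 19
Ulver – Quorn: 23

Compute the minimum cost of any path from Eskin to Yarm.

$18

Compare a few routes:
Eskin → Selby → Ulver → Yarm: 4+10+4 = 18
Eskin → Jorvik → Selby → Ulver → Yarm: 4+2+10+4 = 20
Cheapest is Eskin → Selby → Ulver → Yarm at $18.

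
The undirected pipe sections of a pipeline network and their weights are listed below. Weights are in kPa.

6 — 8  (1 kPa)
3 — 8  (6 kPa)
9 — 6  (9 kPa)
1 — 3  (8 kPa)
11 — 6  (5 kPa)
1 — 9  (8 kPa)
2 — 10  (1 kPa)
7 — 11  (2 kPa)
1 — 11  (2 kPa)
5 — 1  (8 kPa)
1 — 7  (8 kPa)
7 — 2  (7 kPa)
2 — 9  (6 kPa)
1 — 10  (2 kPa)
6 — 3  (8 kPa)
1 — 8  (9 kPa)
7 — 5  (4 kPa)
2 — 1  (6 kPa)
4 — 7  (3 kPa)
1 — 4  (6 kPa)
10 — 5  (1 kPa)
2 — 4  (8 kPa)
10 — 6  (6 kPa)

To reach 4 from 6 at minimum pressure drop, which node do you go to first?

11

Compare a few routes:
6 - 11 - 7 - 4: 5+2+3 = 10
6 - 10 - 1 - 4: 6+2+6 = 14
6 - 11 - 1 - 4: 5+2+6 = 13
6 - 10 - 5 - 7 - 4: 6+1+4+3 = 14
Cheapest is 6 - 11 - 7 - 4 at 10 kPa.
So from 6 the first move is to 11.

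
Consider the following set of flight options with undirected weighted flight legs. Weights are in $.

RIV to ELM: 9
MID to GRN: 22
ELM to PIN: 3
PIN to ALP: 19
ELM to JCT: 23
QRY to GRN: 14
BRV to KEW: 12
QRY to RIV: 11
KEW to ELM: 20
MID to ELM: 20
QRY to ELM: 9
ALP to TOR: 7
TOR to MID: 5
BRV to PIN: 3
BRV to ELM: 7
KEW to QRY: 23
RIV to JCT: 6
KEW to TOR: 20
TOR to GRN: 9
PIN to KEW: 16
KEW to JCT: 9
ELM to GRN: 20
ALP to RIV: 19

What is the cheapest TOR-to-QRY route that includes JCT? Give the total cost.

Best TOR to JCT: TOR → KEW → JCT costing 29
Best JCT to QRY: JCT → RIV → QRY costing 17
Total via JCT: 29 + 17 = $46.

$46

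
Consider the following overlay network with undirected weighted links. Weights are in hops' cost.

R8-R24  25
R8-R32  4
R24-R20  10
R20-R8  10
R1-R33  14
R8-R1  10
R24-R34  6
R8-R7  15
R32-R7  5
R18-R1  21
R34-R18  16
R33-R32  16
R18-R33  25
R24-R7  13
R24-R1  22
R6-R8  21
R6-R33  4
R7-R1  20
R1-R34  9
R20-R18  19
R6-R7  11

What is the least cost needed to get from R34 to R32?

Shortest distances from R34:
R34: 0
R24: 6  (via R34)
R1: 9  (via R34)
R20: 16  (via R24)
R18: 16  (via R34)
R7: 19  (via R24)
R8: 19  (via R1)
R33: 23  (via R1)
R32: 23  (via R8)
Shortest route: R34 → R1 → R8 → R32 = 23 hops' cost.

23 hops' cost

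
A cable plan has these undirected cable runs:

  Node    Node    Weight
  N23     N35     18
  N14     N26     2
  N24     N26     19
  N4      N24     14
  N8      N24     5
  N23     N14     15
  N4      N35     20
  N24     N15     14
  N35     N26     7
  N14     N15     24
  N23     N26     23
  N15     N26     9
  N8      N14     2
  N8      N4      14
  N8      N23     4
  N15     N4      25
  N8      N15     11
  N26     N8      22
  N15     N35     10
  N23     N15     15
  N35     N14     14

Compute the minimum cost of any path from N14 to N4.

Settle nodes by increasing distance from N14:
N14: 0
N8: 2  (via N14)
N26: 2  (via N14)
N23: 6  (via N8)
N24: 7  (via N8)
N35: 9  (via N26)
N15: 11  (via N26)
N4: 16  (via N8)
Shortest route: N14 → N8 → N4 = 16.

16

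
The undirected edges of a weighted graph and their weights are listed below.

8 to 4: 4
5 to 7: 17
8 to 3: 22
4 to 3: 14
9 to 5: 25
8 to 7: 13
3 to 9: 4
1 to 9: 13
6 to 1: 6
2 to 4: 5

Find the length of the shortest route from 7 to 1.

48

Shortest distances from 7:
7: 0
8: 13  (via 7)
4: 17  (via 8)
5: 17  (via 7)
2: 22  (via 4)
3: 31  (via 4)
9: 35  (via 3)
1: 48  (via 9)
Shortest route: 7–8–4–3–9–1 = 48.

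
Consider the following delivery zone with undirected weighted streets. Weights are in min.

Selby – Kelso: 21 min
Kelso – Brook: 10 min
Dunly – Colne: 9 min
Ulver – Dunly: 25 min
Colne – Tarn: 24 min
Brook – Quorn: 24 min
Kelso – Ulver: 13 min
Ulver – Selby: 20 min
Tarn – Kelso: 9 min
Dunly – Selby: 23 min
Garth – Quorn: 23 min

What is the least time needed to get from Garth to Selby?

78 min

Compare a few routes:
Garth - Quorn - Brook - Kelso - Ulver - Selby: 23+24+10+13+20 = 90
Garth - Quorn - Brook - Kelso - Selby: 23+24+10+21 = 78
Cheapest is Garth - Quorn - Brook - Kelso - Selby at 78 min.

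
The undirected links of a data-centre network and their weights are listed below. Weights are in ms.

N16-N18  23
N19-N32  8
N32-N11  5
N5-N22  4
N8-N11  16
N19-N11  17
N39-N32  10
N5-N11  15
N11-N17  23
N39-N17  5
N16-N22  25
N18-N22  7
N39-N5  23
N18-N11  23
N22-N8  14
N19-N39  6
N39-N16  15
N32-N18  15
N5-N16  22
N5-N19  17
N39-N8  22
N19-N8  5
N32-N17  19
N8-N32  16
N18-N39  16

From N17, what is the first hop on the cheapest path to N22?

N39

Enumerating some paths:
N17 → N39 → N19 → N8 → N22: 5+6+5+14 = 30
N17 → N39 → N19 → N5 → N22: 5+6+17+4 = 32
N17 → N39 → N18 → N22: 5+16+7 = 28
The minimum is 28 ms via N17 → N39 → N18 → N22.
So from N17 the first move is to N39.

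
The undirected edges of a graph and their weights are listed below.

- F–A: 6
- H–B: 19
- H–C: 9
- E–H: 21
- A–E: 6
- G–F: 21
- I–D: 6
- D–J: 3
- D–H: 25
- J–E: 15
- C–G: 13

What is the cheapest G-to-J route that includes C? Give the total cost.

Shortest G→C: G–C = 13
Best C to J: C–H–D–J costing 37
Total via C: 13 + 37 = 50.

50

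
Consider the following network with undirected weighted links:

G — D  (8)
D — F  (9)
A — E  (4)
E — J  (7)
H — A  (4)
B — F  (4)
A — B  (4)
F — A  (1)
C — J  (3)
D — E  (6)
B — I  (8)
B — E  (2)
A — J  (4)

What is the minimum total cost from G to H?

22

Running Dijkstra from G:
G: 0
D: 8  (via G)
E: 14  (via D)
B: 16  (via E)
F: 17  (via D)
A: 18  (via E)
J: 21  (via E)
H: 22  (via A)
Shortest route: G → D → E → A → H = 22.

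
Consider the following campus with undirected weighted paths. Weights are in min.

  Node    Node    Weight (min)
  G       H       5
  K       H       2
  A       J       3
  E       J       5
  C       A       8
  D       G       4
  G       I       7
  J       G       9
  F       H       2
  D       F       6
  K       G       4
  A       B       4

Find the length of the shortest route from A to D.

Shortest distances from A:
A: 0
J: 3  (via A)
B: 4  (via A)
C: 8  (via A)
E: 8  (via J)
G: 12  (via J)
D: 16  (via G)
Shortest route: A → J → G → D = 16 min.

16 min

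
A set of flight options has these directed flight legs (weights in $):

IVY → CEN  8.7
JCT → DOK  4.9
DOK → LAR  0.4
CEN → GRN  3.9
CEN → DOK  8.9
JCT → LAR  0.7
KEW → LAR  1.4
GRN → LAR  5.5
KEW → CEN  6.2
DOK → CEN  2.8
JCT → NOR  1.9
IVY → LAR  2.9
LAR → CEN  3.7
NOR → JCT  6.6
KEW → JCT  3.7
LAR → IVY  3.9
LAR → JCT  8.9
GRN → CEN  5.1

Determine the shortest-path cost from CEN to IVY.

Settle nodes by increasing distance from CEN:
CEN: 0
GRN: 3.9  (via CEN)
DOK: 8.9  (via CEN)
LAR: 9.3  (via DOK)
IVY: 13.2  (via LAR)
Shortest route: CEN → DOK → LAR → IVY = $13.2.

$13.2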